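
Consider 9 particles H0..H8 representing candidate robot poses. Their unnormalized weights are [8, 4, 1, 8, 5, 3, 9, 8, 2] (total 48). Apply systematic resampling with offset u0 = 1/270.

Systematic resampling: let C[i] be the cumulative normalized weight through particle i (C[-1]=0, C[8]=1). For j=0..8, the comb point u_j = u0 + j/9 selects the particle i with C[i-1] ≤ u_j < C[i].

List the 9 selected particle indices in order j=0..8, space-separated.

0 0 1 3 4 5 6 6 7

C = [1/6, 1/4, 13/48, 7/16, 13/24, 29/48, 19/24, 23/24, 1]
j=0: u_0=1/270 ∈ [0, 1/6) → index 0
j=1: u_1=31/270 ∈ [0, 1/6) → index 0
j=2: u_2=61/270 ∈ [1/6, 1/4) → index 1
j=3: u_3=91/270 ∈ [13/48, 7/16) → index 3
j=4: u_4=121/270 ∈ [7/16, 13/24) → index 4
j=5: u_5=151/270 ∈ [13/24, 29/48) → index 5
j=6: u_6=181/270 ∈ [29/48, 19/24) → index 6
j=7: u_7=211/270 ∈ [29/48, 19/24) → index 6
j=8: u_8=241/270 ∈ [19/24, 23/24) → index 7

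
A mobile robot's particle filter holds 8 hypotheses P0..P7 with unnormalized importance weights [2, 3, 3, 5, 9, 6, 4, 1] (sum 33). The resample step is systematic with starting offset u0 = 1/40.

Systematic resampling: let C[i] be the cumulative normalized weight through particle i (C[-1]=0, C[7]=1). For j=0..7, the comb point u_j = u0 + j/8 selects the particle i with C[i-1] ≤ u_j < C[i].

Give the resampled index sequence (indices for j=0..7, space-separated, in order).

0 1 3 4 4 4 5 6

C = [2/33, 5/33, 8/33, 13/33, 2/3, 28/33, 32/33, 1]
j=0: u_0=1/40 ∈ [0, 2/33) → index 0
j=1: u_1=3/20 ∈ [2/33, 5/33) → index 1
j=2: u_2=11/40 ∈ [8/33, 13/33) → index 3
j=3: u_3=2/5 ∈ [13/33, 2/3) → index 4
j=4: u_4=21/40 ∈ [13/33, 2/3) → index 4
j=5: u_5=13/20 ∈ [13/33, 2/3) → index 4
j=6: u_6=31/40 ∈ [2/3, 28/33) → index 5
j=7: u_7=9/10 ∈ [28/33, 32/33) → index 6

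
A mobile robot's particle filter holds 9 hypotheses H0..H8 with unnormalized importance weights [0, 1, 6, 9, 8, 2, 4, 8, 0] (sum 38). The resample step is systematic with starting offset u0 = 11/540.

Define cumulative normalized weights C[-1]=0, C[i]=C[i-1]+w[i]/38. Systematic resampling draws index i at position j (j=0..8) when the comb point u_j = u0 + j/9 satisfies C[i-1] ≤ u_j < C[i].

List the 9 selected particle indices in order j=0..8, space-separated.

1 2 3 3 4 4 6 7 7

C = [0, 1/38, 7/38, 8/19, 12/19, 13/19, 15/19, 1, 1]
j=0: u_0=11/540 ∈ [0, 1/38) → index 1
j=1: u_1=71/540 ∈ [1/38, 7/38) → index 2
j=2: u_2=131/540 ∈ [7/38, 8/19) → index 3
j=3: u_3=191/540 ∈ [7/38, 8/19) → index 3
j=4: u_4=251/540 ∈ [8/19, 12/19) → index 4
j=5: u_5=311/540 ∈ [8/19, 12/19) → index 4
j=6: u_6=371/540 ∈ [13/19, 15/19) → index 6
j=7: u_7=431/540 ∈ [15/19, 1) → index 7
j=8: u_8=491/540 ∈ [15/19, 1) → index 7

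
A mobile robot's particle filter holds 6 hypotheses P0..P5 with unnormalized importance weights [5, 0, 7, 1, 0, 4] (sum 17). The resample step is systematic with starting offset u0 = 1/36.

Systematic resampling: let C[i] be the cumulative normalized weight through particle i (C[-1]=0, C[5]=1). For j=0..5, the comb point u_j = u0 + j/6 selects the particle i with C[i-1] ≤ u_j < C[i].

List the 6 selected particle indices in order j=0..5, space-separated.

C = [5/17, 5/17, 12/17, 13/17, 13/17, 1]
j=0: u_0=1/36 ∈ [0, 5/17) → index 0
j=1: u_1=7/36 ∈ [0, 5/17) → index 0
j=2: u_2=13/36 ∈ [5/17, 12/17) → index 2
j=3: u_3=19/36 ∈ [5/17, 12/17) → index 2
j=4: u_4=25/36 ∈ [5/17, 12/17) → index 2
j=5: u_5=31/36 ∈ [13/17, 1) → index 5

0 0 2 2 2 5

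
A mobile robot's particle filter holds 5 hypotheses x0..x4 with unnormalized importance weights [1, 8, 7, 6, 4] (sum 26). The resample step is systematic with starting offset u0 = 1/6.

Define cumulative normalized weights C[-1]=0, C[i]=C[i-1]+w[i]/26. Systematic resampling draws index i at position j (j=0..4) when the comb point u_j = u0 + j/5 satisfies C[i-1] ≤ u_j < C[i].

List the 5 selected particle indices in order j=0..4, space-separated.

1 2 2 3 4

C = [1/26, 9/26, 8/13, 11/13, 1]
j=0: u_0=1/6 ∈ [1/26, 9/26) → index 1
j=1: u_1=11/30 ∈ [9/26, 8/13) → index 2
j=2: u_2=17/30 ∈ [9/26, 8/13) → index 2
j=3: u_3=23/30 ∈ [8/13, 11/13) → index 3
j=4: u_4=29/30 ∈ [11/13, 1) → index 4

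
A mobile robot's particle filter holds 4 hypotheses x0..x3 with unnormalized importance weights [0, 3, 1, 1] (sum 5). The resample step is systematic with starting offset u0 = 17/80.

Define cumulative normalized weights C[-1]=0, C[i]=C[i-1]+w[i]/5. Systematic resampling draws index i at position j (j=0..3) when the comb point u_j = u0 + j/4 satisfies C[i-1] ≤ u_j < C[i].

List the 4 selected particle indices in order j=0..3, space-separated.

1 1 2 3

C = [0, 3/5, 4/5, 1]
j=0: u_0=17/80 ∈ [0, 3/5) → index 1
j=1: u_1=37/80 ∈ [0, 3/5) → index 1
j=2: u_2=57/80 ∈ [3/5, 4/5) → index 2
j=3: u_3=77/80 ∈ [4/5, 1) → index 3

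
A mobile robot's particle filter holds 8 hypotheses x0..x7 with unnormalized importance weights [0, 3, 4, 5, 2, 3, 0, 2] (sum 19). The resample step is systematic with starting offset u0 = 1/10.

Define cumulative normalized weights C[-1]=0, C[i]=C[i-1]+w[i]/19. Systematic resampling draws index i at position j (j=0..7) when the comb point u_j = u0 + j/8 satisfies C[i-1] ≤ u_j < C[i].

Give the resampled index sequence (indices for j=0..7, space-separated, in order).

C = [0, 3/19, 7/19, 12/19, 14/19, 17/19, 17/19, 1]
j=0: u_0=1/10 ∈ [0, 3/19) → index 1
j=1: u_1=9/40 ∈ [3/19, 7/19) → index 2
j=2: u_2=7/20 ∈ [3/19, 7/19) → index 2
j=3: u_3=19/40 ∈ [7/19, 12/19) → index 3
j=4: u_4=3/5 ∈ [7/19, 12/19) → index 3
j=5: u_5=29/40 ∈ [12/19, 14/19) → index 4
j=6: u_6=17/20 ∈ [14/19, 17/19) → index 5
j=7: u_7=39/40 ∈ [17/19, 1) → index 7

1 2 2 3 3 4 5 7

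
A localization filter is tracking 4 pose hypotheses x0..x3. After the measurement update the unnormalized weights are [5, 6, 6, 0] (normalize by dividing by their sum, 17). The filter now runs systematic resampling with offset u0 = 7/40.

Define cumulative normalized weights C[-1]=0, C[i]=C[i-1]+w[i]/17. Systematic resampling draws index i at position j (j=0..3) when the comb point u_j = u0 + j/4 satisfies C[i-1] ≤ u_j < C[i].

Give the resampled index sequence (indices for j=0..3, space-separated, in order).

0 1 2 2

C = [5/17, 11/17, 1, 1]
j=0: u_0=7/40 ∈ [0, 5/17) → index 0
j=1: u_1=17/40 ∈ [5/17, 11/17) → index 1
j=2: u_2=27/40 ∈ [11/17, 1) → index 2
j=3: u_3=37/40 ∈ [11/17, 1) → index 2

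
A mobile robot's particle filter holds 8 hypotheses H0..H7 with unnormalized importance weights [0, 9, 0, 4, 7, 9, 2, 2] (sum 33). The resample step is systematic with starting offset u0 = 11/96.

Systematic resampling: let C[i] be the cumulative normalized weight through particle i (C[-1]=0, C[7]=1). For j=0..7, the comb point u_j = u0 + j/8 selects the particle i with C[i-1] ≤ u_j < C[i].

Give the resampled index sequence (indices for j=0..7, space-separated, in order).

C = [0, 3/11, 3/11, 13/33, 20/33, 29/33, 31/33, 1]
j=0: u_0=11/96 ∈ [0, 3/11) → index 1
j=1: u_1=23/96 ∈ [0, 3/11) → index 1
j=2: u_2=35/96 ∈ [3/11, 13/33) → index 3
j=3: u_3=47/96 ∈ [13/33, 20/33) → index 4
j=4: u_4=59/96 ∈ [20/33, 29/33) → index 5
j=5: u_5=71/96 ∈ [20/33, 29/33) → index 5
j=6: u_6=83/96 ∈ [20/33, 29/33) → index 5
j=7: u_7=95/96 ∈ [31/33, 1) → index 7

1 1 3 4 5 5 5 7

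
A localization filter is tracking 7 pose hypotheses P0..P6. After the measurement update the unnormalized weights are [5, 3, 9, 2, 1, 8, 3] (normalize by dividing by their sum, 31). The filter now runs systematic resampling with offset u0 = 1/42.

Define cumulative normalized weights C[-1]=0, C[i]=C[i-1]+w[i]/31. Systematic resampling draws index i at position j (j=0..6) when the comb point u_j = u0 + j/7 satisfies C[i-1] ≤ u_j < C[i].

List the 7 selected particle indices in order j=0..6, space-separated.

C = [5/31, 8/31, 17/31, 19/31, 20/31, 28/31, 1]
j=0: u_0=1/42 ∈ [0, 5/31) → index 0
j=1: u_1=1/6 ∈ [5/31, 8/31) → index 1
j=2: u_2=13/42 ∈ [8/31, 17/31) → index 2
j=3: u_3=19/42 ∈ [8/31, 17/31) → index 2
j=4: u_4=25/42 ∈ [17/31, 19/31) → index 3
j=5: u_5=31/42 ∈ [20/31, 28/31) → index 5
j=6: u_6=37/42 ∈ [20/31, 28/31) → index 5

0 1 2 2 3 5 5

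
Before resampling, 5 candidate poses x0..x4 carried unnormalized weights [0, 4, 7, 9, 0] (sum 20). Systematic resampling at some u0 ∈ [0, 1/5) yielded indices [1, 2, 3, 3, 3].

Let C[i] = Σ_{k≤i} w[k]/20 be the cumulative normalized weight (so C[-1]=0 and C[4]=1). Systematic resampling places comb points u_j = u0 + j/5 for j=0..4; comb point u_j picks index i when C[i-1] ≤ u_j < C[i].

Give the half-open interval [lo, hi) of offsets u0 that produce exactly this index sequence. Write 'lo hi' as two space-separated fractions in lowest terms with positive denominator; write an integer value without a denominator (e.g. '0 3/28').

C = [0, 1/5, 11/20, 1, 1]
j=0 picked index 1: u0 ∈ [0, 1/5)
j=1 picked index 2: u0 ∈ [0, 7/20)
j=2 picked index 3: u0 ∈ [3/20, 3/5)
j=3 picked index 3: u0 ∈ [-1/20, 2/5)
j=4 picked index 3: u0 ∈ [-1/4, 1/5)
intersection: [3/20, 1/5)

3/20 1/5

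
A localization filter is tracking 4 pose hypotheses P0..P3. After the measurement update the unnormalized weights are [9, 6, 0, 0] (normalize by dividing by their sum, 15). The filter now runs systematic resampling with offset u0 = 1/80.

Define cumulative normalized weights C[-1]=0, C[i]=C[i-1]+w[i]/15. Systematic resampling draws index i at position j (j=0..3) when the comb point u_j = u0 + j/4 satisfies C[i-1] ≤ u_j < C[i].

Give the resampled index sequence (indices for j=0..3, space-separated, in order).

C = [3/5, 1, 1, 1]
j=0: u_0=1/80 ∈ [0, 3/5) → index 0
j=1: u_1=21/80 ∈ [0, 3/5) → index 0
j=2: u_2=41/80 ∈ [0, 3/5) → index 0
j=3: u_3=61/80 ∈ [3/5, 1) → index 1

0 0 0 1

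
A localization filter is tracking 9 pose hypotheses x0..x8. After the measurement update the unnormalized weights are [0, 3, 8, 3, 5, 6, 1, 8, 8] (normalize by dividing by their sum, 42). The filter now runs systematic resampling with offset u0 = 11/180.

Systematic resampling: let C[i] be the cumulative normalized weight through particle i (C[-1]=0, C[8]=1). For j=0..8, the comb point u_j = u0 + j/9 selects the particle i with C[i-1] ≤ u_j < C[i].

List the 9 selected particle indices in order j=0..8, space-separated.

C = [0, 1/14, 11/42, 1/3, 19/42, 25/42, 13/21, 17/21, 1]
j=0: u_0=11/180 ∈ [0, 1/14) → index 1
j=1: u_1=31/180 ∈ [1/14, 11/42) → index 2
j=2: u_2=17/60 ∈ [11/42, 1/3) → index 3
j=3: u_3=71/180 ∈ [1/3, 19/42) → index 4
j=4: u_4=91/180 ∈ [19/42, 25/42) → index 5
j=5: u_5=37/60 ∈ [25/42, 13/21) → index 6
j=6: u_6=131/180 ∈ [13/21, 17/21) → index 7
j=7: u_7=151/180 ∈ [17/21, 1) → index 8
j=8: u_8=19/20 ∈ [17/21, 1) → index 8

1 2 3 4 5 6 7 8 8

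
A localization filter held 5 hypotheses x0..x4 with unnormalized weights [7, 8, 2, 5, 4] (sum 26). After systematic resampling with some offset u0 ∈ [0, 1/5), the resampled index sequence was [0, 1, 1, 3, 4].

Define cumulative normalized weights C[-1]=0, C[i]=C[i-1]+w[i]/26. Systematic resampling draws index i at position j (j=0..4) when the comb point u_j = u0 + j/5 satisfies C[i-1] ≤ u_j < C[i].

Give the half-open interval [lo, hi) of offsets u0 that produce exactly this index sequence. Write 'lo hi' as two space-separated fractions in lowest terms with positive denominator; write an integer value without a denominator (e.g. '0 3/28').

C = [7/26, 15/26, 17/26, 11/13, 1]
j=0 picked index 0: u0 ∈ [0, 7/26)
j=1 picked index 1: u0 ∈ [9/130, 49/130)
j=2 picked index 1: u0 ∈ [-17/130, 23/130)
j=3 picked index 3: u0 ∈ [7/130, 16/65)
j=4 picked index 4: u0 ∈ [3/65, 1/5)
intersection: [9/130, 23/130)

9/130 23/130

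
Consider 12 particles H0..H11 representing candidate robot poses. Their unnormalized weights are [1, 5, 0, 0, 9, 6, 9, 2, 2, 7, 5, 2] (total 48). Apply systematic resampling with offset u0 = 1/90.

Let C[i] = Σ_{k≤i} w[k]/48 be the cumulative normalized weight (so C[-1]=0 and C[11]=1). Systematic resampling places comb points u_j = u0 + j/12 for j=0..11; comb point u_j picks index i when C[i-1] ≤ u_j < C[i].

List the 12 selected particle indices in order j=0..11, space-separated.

0 1 4 4 5 5 6 6 8 9 9 10

C = [1/48, 1/8, 1/8, 1/8, 5/16, 7/16, 5/8, 2/3, 17/24, 41/48, 23/24, 1]
j=0: u_0=1/90 ∈ [0, 1/48) → index 0
j=1: u_1=17/180 ∈ [1/48, 1/8) → index 1
j=2: u_2=8/45 ∈ [1/8, 5/16) → index 4
j=3: u_3=47/180 ∈ [1/8, 5/16) → index 4
j=4: u_4=31/90 ∈ [5/16, 7/16) → index 5
j=5: u_5=77/180 ∈ [5/16, 7/16) → index 5
j=6: u_6=23/45 ∈ [7/16, 5/8) → index 6
j=7: u_7=107/180 ∈ [7/16, 5/8) → index 6
j=8: u_8=61/90 ∈ [2/3, 17/24) → index 8
j=9: u_9=137/180 ∈ [17/24, 41/48) → index 9
j=10: u_10=38/45 ∈ [17/24, 41/48) → index 9
j=11: u_11=167/180 ∈ [41/48, 23/24) → index 10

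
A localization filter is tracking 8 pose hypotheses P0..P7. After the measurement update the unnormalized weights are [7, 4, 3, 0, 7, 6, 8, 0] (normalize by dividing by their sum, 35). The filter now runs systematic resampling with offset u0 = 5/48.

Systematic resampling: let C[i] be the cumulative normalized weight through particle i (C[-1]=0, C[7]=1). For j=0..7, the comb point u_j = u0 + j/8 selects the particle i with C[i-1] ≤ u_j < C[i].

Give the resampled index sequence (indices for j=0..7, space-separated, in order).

0 1 2 4 5 5 6 6

C = [1/5, 11/35, 2/5, 2/5, 3/5, 27/35, 1, 1]
j=0: u_0=5/48 ∈ [0, 1/5) → index 0
j=1: u_1=11/48 ∈ [1/5, 11/35) → index 1
j=2: u_2=17/48 ∈ [11/35, 2/5) → index 2
j=3: u_3=23/48 ∈ [2/5, 3/5) → index 4
j=4: u_4=29/48 ∈ [3/5, 27/35) → index 5
j=5: u_5=35/48 ∈ [3/5, 27/35) → index 5
j=6: u_6=41/48 ∈ [27/35, 1) → index 6
j=7: u_7=47/48 ∈ [27/35, 1) → index 6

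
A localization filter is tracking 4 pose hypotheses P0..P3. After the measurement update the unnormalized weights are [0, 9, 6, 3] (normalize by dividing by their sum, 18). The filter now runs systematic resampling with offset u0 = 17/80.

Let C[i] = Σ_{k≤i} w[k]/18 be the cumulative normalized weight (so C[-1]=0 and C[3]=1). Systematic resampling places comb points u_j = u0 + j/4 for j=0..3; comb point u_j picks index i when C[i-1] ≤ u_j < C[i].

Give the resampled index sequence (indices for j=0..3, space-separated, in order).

1 1 2 3

C = [0, 1/2, 5/6, 1]
j=0: u_0=17/80 ∈ [0, 1/2) → index 1
j=1: u_1=37/80 ∈ [0, 1/2) → index 1
j=2: u_2=57/80 ∈ [1/2, 5/6) → index 2
j=3: u_3=77/80 ∈ [5/6, 1) → index 3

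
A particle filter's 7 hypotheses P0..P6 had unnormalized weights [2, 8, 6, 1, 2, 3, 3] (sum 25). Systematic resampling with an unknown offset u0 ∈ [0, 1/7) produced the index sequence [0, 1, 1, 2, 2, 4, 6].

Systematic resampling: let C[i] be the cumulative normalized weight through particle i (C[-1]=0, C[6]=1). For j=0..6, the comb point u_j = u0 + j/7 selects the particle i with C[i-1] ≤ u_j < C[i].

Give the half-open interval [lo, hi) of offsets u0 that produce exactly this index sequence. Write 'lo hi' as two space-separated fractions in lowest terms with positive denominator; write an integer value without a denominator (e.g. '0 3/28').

4/175 8/175

C = [2/25, 2/5, 16/25, 17/25, 19/25, 22/25, 1]
j=0 picked index 0: u0 ∈ [0, 2/25)
j=1 picked index 1: u0 ∈ [-11/175, 9/35)
j=2 picked index 1: u0 ∈ [-36/175, 4/35)
j=3 picked index 2: u0 ∈ [-1/35, 37/175)
j=4 picked index 2: u0 ∈ [-6/35, 12/175)
j=5 picked index 4: u0 ∈ [-6/175, 8/175)
j=6 picked index 6: u0 ∈ [4/175, 1/7)
intersection: [4/175, 8/175)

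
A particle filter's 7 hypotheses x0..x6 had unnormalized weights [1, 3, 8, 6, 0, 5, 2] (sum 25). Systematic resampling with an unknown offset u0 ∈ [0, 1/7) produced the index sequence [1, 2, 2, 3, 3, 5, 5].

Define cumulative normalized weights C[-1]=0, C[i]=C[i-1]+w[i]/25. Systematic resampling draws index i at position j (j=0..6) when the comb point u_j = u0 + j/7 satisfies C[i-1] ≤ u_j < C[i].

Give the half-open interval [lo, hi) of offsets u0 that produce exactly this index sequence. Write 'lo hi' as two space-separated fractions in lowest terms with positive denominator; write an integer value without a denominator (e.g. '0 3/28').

9/175 11/175

C = [1/25, 4/25, 12/25, 18/25, 18/25, 23/25, 1]
j=0 picked index 1: u0 ∈ [1/25, 4/25)
j=1 picked index 2: u0 ∈ [3/175, 59/175)
j=2 picked index 2: u0 ∈ [-22/175, 34/175)
j=3 picked index 3: u0 ∈ [9/175, 51/175)
j=4 picked index 3: u0 ∈ [-16/175, 26/175)
j=5 picked index 5: u0 ∈ [1/175, 36/175)
j=6 picked index 5: u0 ∈ [-24/175, 11/175)
intersection: [9/175, 11/175)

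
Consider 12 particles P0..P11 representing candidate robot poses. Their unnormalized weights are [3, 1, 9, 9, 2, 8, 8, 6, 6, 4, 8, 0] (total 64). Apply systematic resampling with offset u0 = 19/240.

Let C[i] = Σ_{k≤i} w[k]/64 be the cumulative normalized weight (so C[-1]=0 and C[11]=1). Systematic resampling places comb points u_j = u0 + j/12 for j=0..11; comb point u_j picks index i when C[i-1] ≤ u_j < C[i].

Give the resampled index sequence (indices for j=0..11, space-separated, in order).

2 2 3 3 5 5 6 7 8 9 10 10

C = [3/64, 1/16, 13/64, 11/32, 3/8, 1/2, 5/8, 23/32, 13/16, 7/8, 1, 1]
j=0: u_0=19/240 ∈ [1/16, 13/64) → index 2
j=1: u_1=13/80 ∈ [1/16, 13/64) → index 2
j=2: u_2=59/240 ∈ [13/64, 11/32) → index 3
j=3: u_3=79/240 ∈ [13/64, 11/32) → index 3
j=4: u_4=33/80 ∈ [3/8, 1/2) → index 5
j=5: u_5=119/240 ∈ [3/8, 1/2) → index 5
j=6: u_6=139/240 ∈ [1/2, 5/8) → index 6
j=7: u_7=53/80 ∈ [5/8, 23/32) → index 7
j=8: u_8=179/240 ∈ [23/32, 13/16) → index 8
j=9: u_9=199/240 ∈ [13/16, 7/8) → index 9
j=10: u_10=73/80 ∈ [7/8, 1) → index 10
j=11: u_11=239/240 ∈ [7/8, 1) → index 10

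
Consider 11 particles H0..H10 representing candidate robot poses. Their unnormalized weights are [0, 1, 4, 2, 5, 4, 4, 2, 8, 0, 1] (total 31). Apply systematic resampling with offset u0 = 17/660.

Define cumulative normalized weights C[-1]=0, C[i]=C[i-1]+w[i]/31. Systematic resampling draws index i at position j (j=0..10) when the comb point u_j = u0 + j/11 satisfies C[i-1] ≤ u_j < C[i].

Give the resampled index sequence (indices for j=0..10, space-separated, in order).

C = [0, 1/31, 5/31, 7/31, 12/31, 16/31, 20/31, 22/31, 30/31, 30/31, 1]
j=0: u_0=17/660 ∈ [0, 1/31) → index 1
j=1: u_1=7/60 ∈ [1/31, 5/31) → index 2
j=2: u_2=137/660 ∈ [5/31, 7/31) → index 3
j=3: u_3=197/660 ∈ [7/31, 12/31) → index 4
j=4: u_4=257/660 ∈ [12/31, 16/31) → index 5
j=5: u_5=317/660 ∈ [12/31, 16/31) → index 5
j=6: u_6=377/660 ∈ [16/31, 20/31) → index 6
j=7: u_7=437/660 ∈ [20/31, 22/31) → index 7
j=8: u_8=497/660 ∈ [22/31, 30/31) → index 8
j=9: u_9=557/660 ∈ [22/31, 30/31) → index 8
j=10: u_10=617/660 ∈ [22/31, 30/31) → index 8

1 2 3 4 5 5 6 7 8 8 8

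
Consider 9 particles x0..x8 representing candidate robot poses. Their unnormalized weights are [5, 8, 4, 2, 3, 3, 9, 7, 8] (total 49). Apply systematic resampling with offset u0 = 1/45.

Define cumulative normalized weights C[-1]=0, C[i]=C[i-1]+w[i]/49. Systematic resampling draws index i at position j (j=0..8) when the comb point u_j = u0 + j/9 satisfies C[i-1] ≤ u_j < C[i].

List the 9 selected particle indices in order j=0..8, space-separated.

0 1 1 3 5 6 6 7 8

C = [5/49, 13/49, 17/49, 19/49, 22/49, 25/49, 34/49, 41/49, 1]
j=0: u_0=1/45 ∈ [0, 5/49) → index 0
j=1: u_1=2/15 ∈ [5/49, 13/49) → index 1
j=2: u_2=11/45 ∈ [5/49, 13/49) → index 1
j=3: u_3=16/45 ∈ [17/49, 19/49) → index 3
j=4: u_4=7/15 ∈ [22/49, 25/49) → index 5
j=5: u_5=26/45 ∈ [25/49, 34/49) → index 6
j=6: u_6=31/45 ∈ [25/49, 34/49) → index 6
j=7: u_7=4/5 ∈ [34/49, 41/49) → index 7
j=8: u_8=41/45 ∈ [41/49, 1) → index 8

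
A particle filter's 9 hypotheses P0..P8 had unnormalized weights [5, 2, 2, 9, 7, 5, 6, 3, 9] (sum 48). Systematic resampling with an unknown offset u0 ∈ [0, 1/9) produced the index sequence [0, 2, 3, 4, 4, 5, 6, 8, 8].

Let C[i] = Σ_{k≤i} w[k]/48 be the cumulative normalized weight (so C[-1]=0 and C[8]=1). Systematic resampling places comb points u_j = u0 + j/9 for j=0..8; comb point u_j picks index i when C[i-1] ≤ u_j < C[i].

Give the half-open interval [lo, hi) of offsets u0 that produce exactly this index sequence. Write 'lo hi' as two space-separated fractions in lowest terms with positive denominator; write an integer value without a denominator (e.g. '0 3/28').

C = [5/48, 7/48, 3/16, 3/8, 25/48, 5/8, 3/4, 13/16, 1]
j=0 picked index 0: u0 ∈ [0, 5/48)
j=1 picked index 2: u0 ∈ [5/144, 11/144)
j=2 picked index 3: u0 ∈ [-5/144, 11/72)
j=3 picked index 4: u0 ∈ [1/24, 3/16)
j=4 picked index 4: u0 ∈ [-5/72, 11/144)
j=5 picked index 5: u0 ∈ [-5/144, 5/72)
j=6 picked index 6: u0 ∈ [-1/24, 1/12)
j=7 picked index 8: u0 ∈ [5/144, 2/9)
j=8 picked index 8: u0 ∈ [-11/144, 1/9)
intersection: [1/24, 5/72)

1/24 5/72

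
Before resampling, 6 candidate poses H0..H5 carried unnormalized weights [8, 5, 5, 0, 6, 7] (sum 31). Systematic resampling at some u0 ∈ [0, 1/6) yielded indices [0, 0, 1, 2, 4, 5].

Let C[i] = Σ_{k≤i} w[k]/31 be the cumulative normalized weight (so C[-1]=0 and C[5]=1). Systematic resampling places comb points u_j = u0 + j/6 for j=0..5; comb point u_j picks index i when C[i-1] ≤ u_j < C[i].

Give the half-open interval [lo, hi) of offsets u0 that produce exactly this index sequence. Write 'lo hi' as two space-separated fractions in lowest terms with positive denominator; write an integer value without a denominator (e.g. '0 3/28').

C = [8/31, 13/31, 18/31, 18/31, 24/31, 1]
j=0 picked index 0: u0 ∈ [0, 8/31)
j=1 picked index 0: u0 ∈ [-1/6, 17/186)
j=2 picked index 1: u0 ∈ [-7/93, 8/93)
j=3 picked index 2: u0 ∈ [-5/62, 5/62)
j=4 picked index 4: u0 ∈ [-8/93, 10/93)
j=5 picked index 5: u0 ∈ [-11/186, 1/6)
intersection: [0, 5/62)

0 5/62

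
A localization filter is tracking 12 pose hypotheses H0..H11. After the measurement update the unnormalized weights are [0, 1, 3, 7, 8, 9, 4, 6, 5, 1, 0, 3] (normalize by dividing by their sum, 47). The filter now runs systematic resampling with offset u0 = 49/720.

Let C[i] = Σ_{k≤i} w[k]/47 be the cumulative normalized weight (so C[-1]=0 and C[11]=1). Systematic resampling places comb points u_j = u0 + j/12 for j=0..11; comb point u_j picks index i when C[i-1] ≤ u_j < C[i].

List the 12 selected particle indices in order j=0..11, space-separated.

2 3 4 4 4 5 5 6 7 8 8 11

C = [0, 1/47, 4/47, 11/47, 19/47, 28/47, 32/47, 38/47, 43/47, 44/47, 44/47, 1]
j=0: u_0=49/720 ∈ [1/47, 4/47) → index 2
j=1: u_1=109/720 ∈ [4/47, 11/47) → index 3
j=2: u_2=169/720 ∈ [11/47, 19/47) → index 4
j=3: u_3=229/720 ∈ [11/47, 19/47) → index 4
j=4: u_4=289/720 ∈ [11/47, 19/47) → index 4
j=5: u_5=349/720 ∈ [19/47, 28/47) → index 5
j=6: u_6=409/720 ∈ [19/47, 28/47) → index 5
j=7: u_7=469/720 ∈ [28/47, 32/47) → index 6
j=8: u_8=529/720 ∈ [32/47, 38/47) → index 7
j=9: u_9=589/720 ∈ [38/47, 43/47) → index 8
j=10: u_10=649/720 ∈ [38/47, 43/47) → index 8
j=11: u_11=709/720 ∈ [44/47, 1) → index 11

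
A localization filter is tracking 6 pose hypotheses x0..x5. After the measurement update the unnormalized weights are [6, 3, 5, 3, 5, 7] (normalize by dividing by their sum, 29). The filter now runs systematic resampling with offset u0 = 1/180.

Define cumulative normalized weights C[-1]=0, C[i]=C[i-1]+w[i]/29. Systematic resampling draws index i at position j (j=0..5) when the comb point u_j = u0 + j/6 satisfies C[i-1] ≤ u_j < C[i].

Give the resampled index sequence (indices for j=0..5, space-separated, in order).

0 0 2 3 4 5

C = [6/29, 9/29, 14/29, 17/29, 22/29, 1]
j=0: u_0=1/180 ∈ [0, 6/29) → index 0
j=1: u_1=31/180 ∈ [0, 6/29) → index 0
j=2: u_2=61/180 ∈ [9/29, 14/29) → index 2
j=3: u_3=91/180 ∈ [14/29, 17/29) → index 3
j=4: u_4=121/180 ∈ [17/29, 22/29) → index 4
j=5: u_5=151/180 ∈ [22/29, 1) → index 5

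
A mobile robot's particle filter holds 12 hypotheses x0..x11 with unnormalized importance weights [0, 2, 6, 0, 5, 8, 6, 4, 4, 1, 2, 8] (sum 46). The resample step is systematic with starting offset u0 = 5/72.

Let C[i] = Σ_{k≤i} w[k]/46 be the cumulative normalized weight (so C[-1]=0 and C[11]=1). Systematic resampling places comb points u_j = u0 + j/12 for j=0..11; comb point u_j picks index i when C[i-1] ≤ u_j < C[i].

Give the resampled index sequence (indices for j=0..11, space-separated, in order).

C = [0, 1/23, 4/23, 4/23, 13/46, 21/46, 27/46, 31/46, 35/46, 18/23, 19/23, 1]
j=0: u_0=5/72 ∈ [1/23, 4/23) → index 2
j=1: u_1=11/72 ∈ [1/23, 4/23) → index 2
j=2: u_2=17/72 ∈ [4/23, 13/46) → index 4
j=3: u_3=23/72 ∈ [13/46, 21/46) → index 5
j=4: u_4=29/72 ∈ [13/46, 21/46) → index 5
j=5: u_5=35/72 ∈ [21/46, 27/46) → index 6
j=6: u_6=41/72 ∈ [21/46, 27/46) → index 6
j=7: u_7=47/72 ∈ [27/46, 31/46) → index 7
j=8: u_8=53/72 ∈ [31/46, 35/46) → index 8
j=9: u_9=59/72 ∈ [18/23, 19/23) → index 10
j=10: u_10=65/72 ∈ [19/23, 1) → index 11
j=11: u_11=71/72 ∈ [19/23, 1) → index 11

2 2 4 5 5 6 6 7 8 10 11 11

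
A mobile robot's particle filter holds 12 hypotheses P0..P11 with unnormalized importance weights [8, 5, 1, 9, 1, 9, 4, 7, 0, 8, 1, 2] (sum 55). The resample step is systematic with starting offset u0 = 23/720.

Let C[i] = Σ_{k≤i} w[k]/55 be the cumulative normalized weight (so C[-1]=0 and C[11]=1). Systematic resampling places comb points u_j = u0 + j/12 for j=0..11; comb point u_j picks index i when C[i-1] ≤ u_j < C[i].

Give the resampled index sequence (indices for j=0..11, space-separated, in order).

0 0 1 3 3 5 5 6 7 7 9 10

C = [8/55, 13/55, 14/55, 23/55, 24/55, 3/5, 37/55, 4/5, 4/5, 52/55, 53/55, 1]
j=0: u_0=23/720 ∈ [0, 8/55) → index 0
j=1: u_1=83/720 ∈ [0, 8/55) → index 0
j=2: u_2=143/720 ∈ [8/55, 13/55) → index 1
j=3: u_3=203/720 ∈ [14/55, 23/55) → index 3
j=4: u_4=263/720 ∈ [14/55, 23/55) → index 3
j=5: u_5=323/720 ∈ [24/55, 3/5) → index 5
j=6: u_6=383/720 ∈ [24/55, 3/5) → index 5
j=7: u_7=443/720 ∈ [3/5, 37/55) → index 6
j=8: u_8=503/720 ∈ [37/55, 4/5) → index 7
j=9: u_9=563/720 ∈ [37/55, 4/5) → index 7
j=10: u_10=623/720 ∈ [4/5, 52/55) → index 9
j=11: u_11=683/720 ∈ [52/55, 53/55) → index 10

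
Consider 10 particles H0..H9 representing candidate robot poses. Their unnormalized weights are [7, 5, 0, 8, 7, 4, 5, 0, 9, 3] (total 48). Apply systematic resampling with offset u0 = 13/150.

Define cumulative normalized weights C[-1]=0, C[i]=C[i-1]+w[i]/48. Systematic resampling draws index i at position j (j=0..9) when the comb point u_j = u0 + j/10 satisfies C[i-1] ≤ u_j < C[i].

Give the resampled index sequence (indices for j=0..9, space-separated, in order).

0 1 3 3 4 5 6 8 8 9

C = [7/48, 1/4, 1/4, 5/12, 9/16, 31/48, 3/4, 3/4, 15/16, 1]
j=0: u_0=13/150 ∈ [0, 7/48) → index 0
j=1: u_1=14/75 ∈ [7/48, 1/4) → index 1
j=2: u_2=43/150 ∈ [1/4, 5/12) → index 3
j=3: u_3=29/75 ∈ [1/4, 5/12) → index 3
j=4: u_4=73/150 ∈ [5/12, 9/16) → index 4
j=5: u_5=44/75 ∈ [9/16, 31/48) → index 5
j=6: u_6=103/150 ∈ [31/48, 3/4) → index 6
j=7: u_7=59/75 ∈ [3/4, 15/16) → index 8
j=8: u_8=133/150 ∈ [3/4, 15/16) → index 8
j=9: u_9=74/75 ∈ [15/16, 1) → index 9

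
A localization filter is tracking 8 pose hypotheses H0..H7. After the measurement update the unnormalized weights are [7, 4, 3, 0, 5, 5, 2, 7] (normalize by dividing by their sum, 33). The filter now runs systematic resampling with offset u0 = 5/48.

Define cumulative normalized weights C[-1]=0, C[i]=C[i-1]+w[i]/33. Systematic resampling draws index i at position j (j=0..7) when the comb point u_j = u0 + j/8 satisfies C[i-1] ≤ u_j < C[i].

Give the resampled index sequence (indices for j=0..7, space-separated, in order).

C = [7/33, 1/3, 14/33, 14/33, 19/33, 8/11, 26/33, 1]
j=0: u_0=5/48 ∈ [0, 7/33) → index 0
j=1: u_1=11/48 ∈ [7/33, 1/3) → index 1
j=2: u_2=17/48 ∈ [1/3, 14/33) → index 2
j=3: u_3=23/48 ∈ [14/33, 19/33) → index 4
j=4: u_4=29/48 ∈ [19/33, 8/11) → index 5
j=5: u_5=35/48 ∈ [8/11, 26/33) → index 6
j=6: u_6=41/48 ∈ [26/33, 1) → index 7
j=7: u_7=47/48 ∈ [26/33, 1) → index 7

0 1 2 4 5 6 7 7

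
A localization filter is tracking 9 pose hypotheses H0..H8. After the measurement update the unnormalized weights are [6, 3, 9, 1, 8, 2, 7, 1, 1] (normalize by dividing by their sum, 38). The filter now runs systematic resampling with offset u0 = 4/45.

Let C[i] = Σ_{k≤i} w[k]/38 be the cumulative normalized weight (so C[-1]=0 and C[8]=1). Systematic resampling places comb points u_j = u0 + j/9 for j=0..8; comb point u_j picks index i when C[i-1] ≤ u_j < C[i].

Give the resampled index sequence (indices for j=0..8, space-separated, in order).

C = [3/19, 9/38, 9/19, 1/2, 27/38, 29/38, 18/19, 37/38, 1]
j=0: u_0=4/45 ∈ [0, 3/19) → index 0
j=1: u_1=1/5 ∈ [3/19, 9/38) → index 1
j=2: u_2=14/45 ∈ [9/38, 9/19) → index 2
j=3: u_3=19/45 ∈ [9/38, 9/19) → index 2
j=4: u_4=8/15 ∈ [1/2, 27/38) → index 4
j=5: u_5=29/45 ∈ [1/2, 27/38) → index 4
j=6: u_6=34/45 ∈ [27/38, 29/38) → index 5
j=7: u_7=13/15 ∈ [29/38, 18/19) → index 6
j=8: u_8=44/45 ∈ [37/38, 1) → index 8

0 1 2 2 4 4 5 6 8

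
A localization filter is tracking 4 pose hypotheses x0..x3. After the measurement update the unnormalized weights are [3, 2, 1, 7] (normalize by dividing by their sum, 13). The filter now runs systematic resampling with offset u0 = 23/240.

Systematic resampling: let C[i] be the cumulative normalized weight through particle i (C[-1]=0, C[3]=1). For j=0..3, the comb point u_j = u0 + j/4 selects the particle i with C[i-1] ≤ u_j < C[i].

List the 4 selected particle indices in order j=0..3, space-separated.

C = [3/13, 5/13, 6/13, 1]
j=0: u_0=23/240 ∈ [0, 3/13) → index 0
j=1: u_1=83/240 ∈ [3/13, 5/13) → index 1
j=2: u_2=143/240 ∈ [6/13, 1) → index 3
j=3: u_3=203/240 ∈ [6/13, 1) → index 3

0 1 3 3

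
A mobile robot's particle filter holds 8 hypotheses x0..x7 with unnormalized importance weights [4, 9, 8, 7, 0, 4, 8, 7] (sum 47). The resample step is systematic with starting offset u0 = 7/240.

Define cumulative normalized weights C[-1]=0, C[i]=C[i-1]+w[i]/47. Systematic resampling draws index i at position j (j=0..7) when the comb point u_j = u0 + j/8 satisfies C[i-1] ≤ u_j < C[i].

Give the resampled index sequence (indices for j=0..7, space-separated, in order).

C = [4/47, 13/47, 21/47, 28/47, 28/47, 32/47, 40/47, 1]
j=0: u_0=7/240 ∈ [0, 4/47) → index 0
j=1: u_1=37/240 ∈ [4/47, 13/47) → index 1
j=2: u_2=67/240 ∈ [13/47, 21/47) → index 2
j=3: u_3=97/240 ∈ [13/47, 21/47) → index 2
j=4: u_4=127/240 ∈ [21/47, 28/47) → index 3
j=5: u_5=157/240 ∈ [28/47, 32/47) → index 5
j=6: u_6=187/240 ∈ [32/47, 40/47) → index 6
j=7: u_7=217/240 ∈ [40/47, 1) → index 7

0 1 2 2 3 5 6 7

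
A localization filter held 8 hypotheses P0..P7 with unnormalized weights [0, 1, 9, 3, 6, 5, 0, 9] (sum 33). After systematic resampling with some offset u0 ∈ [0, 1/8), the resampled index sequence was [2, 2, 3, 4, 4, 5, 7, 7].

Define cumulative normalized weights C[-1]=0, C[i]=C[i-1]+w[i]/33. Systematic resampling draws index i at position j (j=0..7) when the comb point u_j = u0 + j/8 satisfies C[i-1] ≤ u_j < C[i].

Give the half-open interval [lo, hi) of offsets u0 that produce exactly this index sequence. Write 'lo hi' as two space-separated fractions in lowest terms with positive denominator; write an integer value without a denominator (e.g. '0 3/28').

C = [0, 1/33, 10/33, 13/33, 19/33, 8/11, 8/11, 1]
j=0 picked index 2: u0 ∈ [1/33, 10/33)
j=1 picked index 2: u0 ∈ [-25/264, 47/264)
j=2 picked index 3: u0 ∈ [7/132, 19/132)
j=3 picked index 4: u0 ∈ [5/264, 53/264)
j=4 picked index 4: u0 ∈ [-7/66, 5/66)
j=5 picked index 5: u0 ∈ [-13/264, 9/88)
j=6 picked index 7: u0 ∈ [-1/44, 1/4)
j=7 picked index 7: u0 ∈ [-13/88, 1/8)
intersection: [7/132, 5/66)

7/132 5/66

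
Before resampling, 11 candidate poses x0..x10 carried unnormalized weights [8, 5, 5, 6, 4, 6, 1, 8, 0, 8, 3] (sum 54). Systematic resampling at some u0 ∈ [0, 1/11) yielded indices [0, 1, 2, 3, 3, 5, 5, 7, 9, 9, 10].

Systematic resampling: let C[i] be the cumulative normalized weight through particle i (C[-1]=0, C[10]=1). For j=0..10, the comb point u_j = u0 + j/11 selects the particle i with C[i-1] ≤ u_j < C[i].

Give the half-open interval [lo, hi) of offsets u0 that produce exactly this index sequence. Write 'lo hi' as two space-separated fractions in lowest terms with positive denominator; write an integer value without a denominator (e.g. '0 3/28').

C = [4/27, 13/54, 1/3, 4/9, 14/27, 17/27, 35/54, 43/54, 43/54, 17/18, 1]
j=0 picked index 0: u0 ∈ [0, 4/27)
j=1 picked index 1: u0 ∈ [17/297, 89/594)
j=2 picked index 2: u0 ∈ [35/594, 5/33)
j=3 picked index 3: u0 ∈ [2/33, 17/99)
j=4 picked index 3: u0 ∈ [-1/33, 8/99)
j=5 picked index 5: u0 ∈ [19/297, 52/297)
j=6 picked index 5: u0 ∈ [-8/297, 25/297)
j=7 picked index 7: u0 ∈ [7/594, 95/594)
j=8 picked index 9: u0 ∈ [41/594, 43/198)
j=9 picked index 9: u0 ∈ [-13/594, 25/198)
j=10 picked index 10: u0 ∈ [7/198, 1/11)
intersection: [41/594, 8/99)

41/594 8/99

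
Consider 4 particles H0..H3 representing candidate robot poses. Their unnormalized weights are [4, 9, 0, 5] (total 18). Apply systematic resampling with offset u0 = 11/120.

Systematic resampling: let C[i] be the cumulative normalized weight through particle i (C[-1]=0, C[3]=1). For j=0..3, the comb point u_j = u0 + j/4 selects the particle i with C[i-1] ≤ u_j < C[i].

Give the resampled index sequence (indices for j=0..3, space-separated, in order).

0 1 1 3

C = [2/9, 13/18, 13/18, 1]
j=0: u_0=11/120 ∈ [0, 2/9) → index 0
j=1: u_1=41/120 ∈ [2/9, 13/18) → index 1
j=2: u_2=71/120 ∈ [2/9, 13/18) → index 1
j=3: u_3=101/120 ∈ [13/18, 1) → index 3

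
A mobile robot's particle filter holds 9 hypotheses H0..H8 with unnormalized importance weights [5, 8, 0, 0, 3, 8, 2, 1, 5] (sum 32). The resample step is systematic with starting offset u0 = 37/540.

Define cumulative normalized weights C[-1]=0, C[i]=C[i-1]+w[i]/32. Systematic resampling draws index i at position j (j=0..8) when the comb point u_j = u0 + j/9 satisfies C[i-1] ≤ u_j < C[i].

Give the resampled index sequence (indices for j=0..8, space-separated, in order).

C = [5/32, 13/32, 13/32, 13/32, 1/2, 3/4, 13/16, 27/32, 1]
j=0: u_0=37/540 ∈ [0, 5/32) → index 0
j=1: u_1=97/540 ∈ [5/32, 13/32) → index 1
j=2: u_2=157/540 ∈ [5/32, 13/32) → index 1
j=3: u_3=217/540 ∈ [5/32, 13/32) → index 1
j=4: u_4=277/540 ∈ [1/2, 3/4) → index 5
j=5: u_5=337/540 ∈ [1/2, 3/4) → index 5
j=6: u_6=397/540 ∈ [1/2, 3/4) → index 5
j=7: u_7=457/540 ∈ [27/32, 1) → index 8
j=8: u_8=517/540 ∈ [27/32, 1) → index 8

0 1 1 1 5 5 5 8 8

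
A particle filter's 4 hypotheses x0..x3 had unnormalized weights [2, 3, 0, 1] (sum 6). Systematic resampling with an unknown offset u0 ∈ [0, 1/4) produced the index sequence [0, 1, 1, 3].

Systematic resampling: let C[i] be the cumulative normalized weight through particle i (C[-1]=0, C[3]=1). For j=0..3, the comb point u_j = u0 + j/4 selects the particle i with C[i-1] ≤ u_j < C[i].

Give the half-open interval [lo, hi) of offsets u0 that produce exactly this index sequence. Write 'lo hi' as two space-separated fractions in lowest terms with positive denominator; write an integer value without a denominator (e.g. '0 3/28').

C = [1/3, 5/6, 5/6, 1]
j=0 picked index 0: u0 ∈ [0, 1/3)
j=1 picked index 1: u0 ∈ [1/12, 7/12)
j=2 picked index 1: u0 ∈ [-1/6, 1/3)
j=3 picked index 3: u0 ∈ [1/12, 1/4)
intersection: [1/12, 1/4)

1/12 1/4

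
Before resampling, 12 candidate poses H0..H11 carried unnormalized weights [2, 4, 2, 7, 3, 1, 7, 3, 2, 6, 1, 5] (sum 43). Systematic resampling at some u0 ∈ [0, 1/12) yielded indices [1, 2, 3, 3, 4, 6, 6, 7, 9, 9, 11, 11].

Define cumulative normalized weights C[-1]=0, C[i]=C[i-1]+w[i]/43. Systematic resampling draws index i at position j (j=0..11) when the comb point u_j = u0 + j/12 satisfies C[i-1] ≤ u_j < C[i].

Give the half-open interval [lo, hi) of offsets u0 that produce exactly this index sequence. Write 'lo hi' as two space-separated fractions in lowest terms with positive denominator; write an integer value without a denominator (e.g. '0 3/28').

29/516 1/12

C = [2/43, 6/43, 8/43, 15/43, 18/43, 19/43, 26/43, 29/43, 31/43, 37/43, 38/43, 1]
j=0 picked index 1: u0 ∈ [2/43, 6/43)
j=1 picked index 2: u0 ∈ [29/516, 53/516)
j=2 picked index 3: u0 ∈ [5/258, 47/258)
j=3 picked index 3: u0 ∈ [-11/172, 17/172)
j=4 picked index 4: u0 ∈ [2/129, 11/129)
j=5 picked index 6: u0 ∈ [13/516, 97/516)
j=6 picked index 6: u0 ∈ [-5/86, 9/86)
j=7 picked index 7: u0 ∈ [11/516, 47/516)
j=8 picked index 9: u0 ∈ [7/129, 25/129)
j=9 picked index 9: u0 ∈ [-5/172, 19/172)
j=10 picked index 11: u0 ∈ [13/258, 1/6)
j=11 picked index 11: u0 ∈ [-17/516, 1/12)
intersection: [29/516, 1/12)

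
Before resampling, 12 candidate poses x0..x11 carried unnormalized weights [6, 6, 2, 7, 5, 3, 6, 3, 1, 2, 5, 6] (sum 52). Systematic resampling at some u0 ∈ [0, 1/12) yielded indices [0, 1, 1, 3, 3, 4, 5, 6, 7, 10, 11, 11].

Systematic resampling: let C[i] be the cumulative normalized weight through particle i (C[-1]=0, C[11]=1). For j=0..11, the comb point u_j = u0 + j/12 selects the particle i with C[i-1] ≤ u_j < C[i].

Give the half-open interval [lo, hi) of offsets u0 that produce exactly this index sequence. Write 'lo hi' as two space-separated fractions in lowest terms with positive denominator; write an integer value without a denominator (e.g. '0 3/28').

2/39 3/52

C = [3/26, 3/13, 7/26, 21/52, 1/2, 29/52, 35/52, 19/26, 3/4, 41/52, 23/26, 1]
j=0 picked index 0: u0 ∈ [0, 3/26)
j=1 picked index 1: u0 ∈ [5/156, 23/156)
j=2 picked index 1: u0 ∈ [-2/39, 5/78)
j=3 picked index 3: u0 ∈ [1/52, 2/13)
j=4 picked index 3: u0 ∈ [-5/78, 11/156)
j=5 picked index 4: u0 ∈ [-1/78, 1/12)
j=6 picked index 5: u0 ∈ [0, 3/52)
j=7 picked index 6: u0 ∈ [-1/39, 7/78)
j=8 picked index 7: u0 ∈ [1/156, 5/78)
j=9 picked index 10: u0 ∈ [1/26, 7/52)
j=10 picked index 11: u0 ∈ [2/39, 1/6)
j=11 picked index 11: u0 ∈ [-5/156, 1/12)
intersection: [2/39, 3/52)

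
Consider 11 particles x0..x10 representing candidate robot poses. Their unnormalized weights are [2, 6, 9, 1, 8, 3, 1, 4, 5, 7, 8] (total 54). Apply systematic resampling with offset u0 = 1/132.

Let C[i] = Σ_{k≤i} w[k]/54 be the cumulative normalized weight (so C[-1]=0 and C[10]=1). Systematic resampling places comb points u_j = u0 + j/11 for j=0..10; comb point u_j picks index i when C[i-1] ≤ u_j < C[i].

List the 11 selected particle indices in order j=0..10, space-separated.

C = [1/27, 4/27, 17/54, 1/3, 13/27, 29/54, 5/9, 17/27, 13/18, 23/27, 1]
j=0: u_0=1/132 ∈ [0, 1/27) → index 0
j=1: u_1=13/132 ∈ [1/27, 4/27) → index 1
j=2: u_2=25/132 ∈ [4/27, 17/54) → index 2
j=3: u_3=37/132 ∈ [4/27, 17/54) → index 2
j=4: u_4=49/132 ∈ [1/3, 13/27) → index 4
j=5: u_5=61/132 ∈ [1/3, 13/27) → index 4
j=6: u_6=73/132 ∈ [29/54, 5/9) → index 6
j=7: u_7=85/132 ∈ [17/27, 13/18) → index 8
j=8: u_8=97/132 ∈ [13/18, 23/27) → index 9
j=9: u_9=109/132 ∈ [13/18, 23/27) → index 9
j=10: u_10=11/12 ∈ [23/27, 1) → index 10

0 1 2 2 4 4 6 8 9 9 10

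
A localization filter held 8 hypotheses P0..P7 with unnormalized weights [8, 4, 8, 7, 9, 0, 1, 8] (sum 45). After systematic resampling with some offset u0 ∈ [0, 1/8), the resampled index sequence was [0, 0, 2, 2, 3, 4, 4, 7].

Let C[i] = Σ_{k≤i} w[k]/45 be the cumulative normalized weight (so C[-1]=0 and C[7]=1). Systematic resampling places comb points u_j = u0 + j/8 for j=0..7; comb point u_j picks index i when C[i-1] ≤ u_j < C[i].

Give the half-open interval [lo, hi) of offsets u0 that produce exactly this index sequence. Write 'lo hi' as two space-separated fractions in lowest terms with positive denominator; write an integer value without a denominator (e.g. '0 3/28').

C = [8/45, 4/15, 4/9, 3/5, 4/5, 4/5, 37/45, 1]
j=0 picked index 0: u0 ∈ [0, 8/45)
j=1 picked index 0: u0 ∈ [-1/8, 19/360)
j=2 picked index 2: u0 ∈ [1/60, 7/36)
j=3 picked index 2: u0 ∈ [-13/120, 5/72)
j=4 picked index 3: u0 ∈ [-1/18, 1/10)
j=5 picked index 4: u0 ∈ [-1/40, 7/40)
j=6 picked index 4: u0 ∈ [-3/20, 1/20)
j=7 picked index 7: u0 ∈ [-19/360, 1/8)
intersection: [1/60, 1/20)

1/60 1/20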